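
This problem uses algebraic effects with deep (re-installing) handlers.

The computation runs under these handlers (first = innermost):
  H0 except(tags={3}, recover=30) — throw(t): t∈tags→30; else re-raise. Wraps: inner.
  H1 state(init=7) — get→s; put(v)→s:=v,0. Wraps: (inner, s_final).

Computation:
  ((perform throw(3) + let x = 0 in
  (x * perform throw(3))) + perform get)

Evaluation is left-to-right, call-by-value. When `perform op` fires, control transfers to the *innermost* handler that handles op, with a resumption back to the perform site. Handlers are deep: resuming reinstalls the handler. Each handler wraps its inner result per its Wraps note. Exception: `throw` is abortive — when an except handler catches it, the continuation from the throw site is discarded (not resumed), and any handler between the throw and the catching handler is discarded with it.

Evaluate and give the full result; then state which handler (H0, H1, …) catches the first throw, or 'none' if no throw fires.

Answer: (30, 7) ; first throw caught by: H0

Evaluation trace:
throw(3) @ H0 caught ⇒ 30
H1 returns (30, 7)
= (30, 7)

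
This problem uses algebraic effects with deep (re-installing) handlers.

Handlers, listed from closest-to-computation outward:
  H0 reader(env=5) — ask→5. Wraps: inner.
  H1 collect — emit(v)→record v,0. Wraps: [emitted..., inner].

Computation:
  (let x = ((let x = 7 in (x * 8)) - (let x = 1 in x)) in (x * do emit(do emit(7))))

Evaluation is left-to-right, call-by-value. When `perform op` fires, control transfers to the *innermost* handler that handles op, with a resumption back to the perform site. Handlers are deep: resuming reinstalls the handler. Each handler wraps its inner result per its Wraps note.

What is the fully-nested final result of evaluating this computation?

Answer: [7, 0, 0]

Working:
emit(7) @ H1 ⇒ out+=7
emit(0) @ H1 ⇒ out+=0
H0 returns 0
H1 returns [7, 0, 0]
= [7, 0, 0]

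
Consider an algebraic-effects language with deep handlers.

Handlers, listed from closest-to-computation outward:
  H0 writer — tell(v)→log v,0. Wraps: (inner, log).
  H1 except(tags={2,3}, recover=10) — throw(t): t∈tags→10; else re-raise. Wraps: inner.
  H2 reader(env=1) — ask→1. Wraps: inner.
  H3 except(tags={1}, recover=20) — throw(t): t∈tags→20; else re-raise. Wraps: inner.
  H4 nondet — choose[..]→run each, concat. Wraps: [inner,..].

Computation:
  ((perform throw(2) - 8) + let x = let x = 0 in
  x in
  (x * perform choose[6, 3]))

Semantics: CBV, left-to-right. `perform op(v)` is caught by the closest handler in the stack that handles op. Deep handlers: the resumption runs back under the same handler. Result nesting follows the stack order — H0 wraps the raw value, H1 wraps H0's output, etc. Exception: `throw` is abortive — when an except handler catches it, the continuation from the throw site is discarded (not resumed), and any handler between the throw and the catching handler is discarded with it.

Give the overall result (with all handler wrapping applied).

Answer: [10]

Step-by-step:
throw(2) @ H1 caught ⇒ 10
H2 returns 10
H3 returns 10
H4 returns [10]
= [10]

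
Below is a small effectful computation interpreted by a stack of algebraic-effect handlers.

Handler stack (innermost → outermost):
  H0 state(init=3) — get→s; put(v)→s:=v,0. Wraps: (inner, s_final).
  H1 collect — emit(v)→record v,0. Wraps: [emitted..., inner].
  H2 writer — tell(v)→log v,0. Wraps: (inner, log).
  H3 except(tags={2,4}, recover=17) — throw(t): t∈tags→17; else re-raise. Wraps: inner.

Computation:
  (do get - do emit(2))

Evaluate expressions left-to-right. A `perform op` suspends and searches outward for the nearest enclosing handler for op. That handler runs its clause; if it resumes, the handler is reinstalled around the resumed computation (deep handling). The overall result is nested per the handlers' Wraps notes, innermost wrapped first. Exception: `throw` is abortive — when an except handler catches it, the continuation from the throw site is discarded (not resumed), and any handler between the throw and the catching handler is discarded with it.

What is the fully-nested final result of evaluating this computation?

Evaluation trace:
get @ H0 ⇒ 3
emit(2) @ H1 ⇒ out+=2
H0 returns (3, 3)
H1 returns [2, (3, 3)]
H2 returns ([2, (3, 3)], ())
H3 returns ([2, (3, 3)], ())
= ([2, (3, 3)], ())

Answer: ([2, (3, 3)], ())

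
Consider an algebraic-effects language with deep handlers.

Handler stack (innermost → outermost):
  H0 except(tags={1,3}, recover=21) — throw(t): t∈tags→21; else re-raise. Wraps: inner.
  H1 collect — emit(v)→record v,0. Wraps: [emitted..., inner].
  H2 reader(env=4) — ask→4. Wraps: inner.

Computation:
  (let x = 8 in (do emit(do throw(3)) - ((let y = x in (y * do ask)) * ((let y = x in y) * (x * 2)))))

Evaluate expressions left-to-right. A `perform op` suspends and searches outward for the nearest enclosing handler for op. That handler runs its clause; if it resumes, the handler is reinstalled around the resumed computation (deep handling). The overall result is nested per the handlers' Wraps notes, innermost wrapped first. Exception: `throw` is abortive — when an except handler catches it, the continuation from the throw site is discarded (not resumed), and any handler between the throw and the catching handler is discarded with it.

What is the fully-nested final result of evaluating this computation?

Working:
throw(3) @ H0 caught ⇒ 21
H1 returns [21]
H2 returns [21]
= [21]

Answer: [21]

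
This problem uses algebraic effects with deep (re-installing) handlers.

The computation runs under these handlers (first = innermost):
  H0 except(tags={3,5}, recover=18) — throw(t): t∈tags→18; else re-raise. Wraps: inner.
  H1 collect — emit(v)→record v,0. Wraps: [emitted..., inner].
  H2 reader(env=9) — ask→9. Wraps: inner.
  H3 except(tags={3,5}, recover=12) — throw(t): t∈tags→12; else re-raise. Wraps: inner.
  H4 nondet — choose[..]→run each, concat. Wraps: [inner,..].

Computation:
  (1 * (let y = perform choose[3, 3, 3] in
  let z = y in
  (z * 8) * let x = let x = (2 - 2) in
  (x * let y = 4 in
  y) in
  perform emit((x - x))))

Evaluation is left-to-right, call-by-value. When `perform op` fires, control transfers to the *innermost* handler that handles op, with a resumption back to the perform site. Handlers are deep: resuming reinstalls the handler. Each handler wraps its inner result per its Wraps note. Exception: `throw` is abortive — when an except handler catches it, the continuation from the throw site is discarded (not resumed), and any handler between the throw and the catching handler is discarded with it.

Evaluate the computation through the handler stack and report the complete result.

Answer: [[0, 0], [0, 0], [0, 0]]

Step-by-step:
choose[3, 3, 3] @ H4
  branch[0] choose=3:
    emit(0) @ H1 ⇒ out+=0
    H0 returns 0
    H1 returns [0, 0]
    H2 returns [0, 0]
    H3 returns [0, 0]
    H4 returns [[0, 0]]
  branch[1] choose=3:
    emit(0) @ H1 ⇒ out+=0
    H0 returns 0
    H1 returns [0, 0]
    H2 returns [0, 0]
    H3 returns [0, 0]
    H4 returns [[0, 0]]
  branch[2] choose=3:
    emit(0) @ H1 ⇒ out+=0
    H0 returns 0
    H1 returns [0, 0]
    H2 returns [0, 0]
    H3 returns [0, 0]
    H4 returns [[0, 0]]
= [[0, 0], [0, 0], [0, 0]]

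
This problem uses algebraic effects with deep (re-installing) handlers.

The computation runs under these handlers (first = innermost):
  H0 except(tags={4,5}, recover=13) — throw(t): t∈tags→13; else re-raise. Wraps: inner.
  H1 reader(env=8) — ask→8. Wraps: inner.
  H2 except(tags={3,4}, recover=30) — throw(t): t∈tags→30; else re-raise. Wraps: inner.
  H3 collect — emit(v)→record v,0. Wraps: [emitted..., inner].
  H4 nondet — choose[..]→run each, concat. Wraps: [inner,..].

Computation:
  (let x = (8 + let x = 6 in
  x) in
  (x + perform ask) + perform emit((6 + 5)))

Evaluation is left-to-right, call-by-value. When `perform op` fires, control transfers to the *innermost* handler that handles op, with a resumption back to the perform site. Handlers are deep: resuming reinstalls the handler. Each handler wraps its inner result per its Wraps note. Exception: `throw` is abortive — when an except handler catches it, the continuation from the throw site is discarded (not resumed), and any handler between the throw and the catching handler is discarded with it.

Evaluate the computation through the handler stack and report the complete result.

Evaluation trace:
ask @ H1 ⇒ 8
emit(11) @ H3 ⇒ out+=11
H0 returns 22
H1 returns 22
H2 returns 22
H3 returns [11, 22]
H4 returns [[11, 22]]
= [[11, 22]]

Answer: [[11, 22]]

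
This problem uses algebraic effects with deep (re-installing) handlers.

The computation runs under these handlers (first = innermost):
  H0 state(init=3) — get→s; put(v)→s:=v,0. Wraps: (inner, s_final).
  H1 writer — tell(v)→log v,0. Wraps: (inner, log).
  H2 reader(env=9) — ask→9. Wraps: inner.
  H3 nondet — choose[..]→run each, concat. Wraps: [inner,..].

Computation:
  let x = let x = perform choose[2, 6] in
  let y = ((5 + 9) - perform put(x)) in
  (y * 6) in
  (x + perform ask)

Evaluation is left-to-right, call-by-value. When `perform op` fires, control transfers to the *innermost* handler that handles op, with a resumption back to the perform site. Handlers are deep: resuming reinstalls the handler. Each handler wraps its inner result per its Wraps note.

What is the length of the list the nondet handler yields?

Step-by-step:
choose[2, 6] @ H3
  branch[0] choose=2:
    put(2) @ H0 ⇒ s:=2
    ask @ H2 ⇒ 9
    H0 returns (93, 2)
    H1 returns ((93, 2), ())
    H2 returns ((93, 2), ())
    H3 returns [((93, 2), ())]
  branch[1] choose=6:
    put(6) @ H0 ⇒ s:=6
    ask @ H2 ⇒ 9
    H0 returns (93, 6)
    H1 returns ((93, 6), ())
    H2 returns ((93, 6), ())
    H3 returns [((93, 6), ())]
= [((93, 2), ()), ((93, 6), ())]

Answer: 2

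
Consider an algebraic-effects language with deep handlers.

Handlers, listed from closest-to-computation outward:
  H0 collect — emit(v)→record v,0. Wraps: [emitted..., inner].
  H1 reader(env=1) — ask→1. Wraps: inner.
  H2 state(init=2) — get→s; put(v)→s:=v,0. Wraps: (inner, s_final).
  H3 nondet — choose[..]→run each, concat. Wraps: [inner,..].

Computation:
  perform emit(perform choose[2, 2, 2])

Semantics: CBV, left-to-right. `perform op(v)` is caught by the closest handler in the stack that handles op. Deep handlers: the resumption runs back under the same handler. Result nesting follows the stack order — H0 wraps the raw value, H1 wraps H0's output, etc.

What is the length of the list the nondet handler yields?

Evaluation trace:
choose[2, 2, 2] @ H3
  branch[0] choose=2:
    emit(2) @ H0 ⇒ out+=2
    H0 returns [2, 0]
    H1 returns [2, 0]
    H2 returns ([2, 0], 2)
    H3 returns [([2, 0], 2)]
  branch[1] choose=2:
    emit(2) @ H0 ⇒ out+=2
    H0 returns [2, 0]
    H1 returns [2, 0]
    H2 returns ([2, 0], 2)
    H3 returns [([2, 0], 2)]
  branch[2] choose=2:
    emit(2) @ H0 ⇒ out+=2
    H0 returns [2, 0]
    H1 returns [2, 0]
    H2 returns ([2, 0], 2)
    H3 returns [([2, 0], 2)]
= [([2, 0], 2), ([2, 0], 2), ([2, 0], 2)]

Answer: 3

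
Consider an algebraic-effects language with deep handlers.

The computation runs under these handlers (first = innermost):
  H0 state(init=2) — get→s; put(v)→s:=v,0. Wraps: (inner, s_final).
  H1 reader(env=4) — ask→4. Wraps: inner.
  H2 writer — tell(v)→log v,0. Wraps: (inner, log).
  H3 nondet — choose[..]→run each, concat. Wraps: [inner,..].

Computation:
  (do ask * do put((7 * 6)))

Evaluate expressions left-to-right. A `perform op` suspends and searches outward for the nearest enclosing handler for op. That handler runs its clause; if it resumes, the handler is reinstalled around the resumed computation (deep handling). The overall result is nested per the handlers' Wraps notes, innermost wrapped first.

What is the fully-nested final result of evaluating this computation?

Working:
ask @ H1 ⇒ 4
put(42) @ H0 ⇒ s:=42
H0 returns (0, 42)
H1 returns (0, 42)
H2 returns ((0, 42), ())
H3 returns [((0, 42), ())]
= [((0, 42), ())]

Answer: [((0, 42), ())]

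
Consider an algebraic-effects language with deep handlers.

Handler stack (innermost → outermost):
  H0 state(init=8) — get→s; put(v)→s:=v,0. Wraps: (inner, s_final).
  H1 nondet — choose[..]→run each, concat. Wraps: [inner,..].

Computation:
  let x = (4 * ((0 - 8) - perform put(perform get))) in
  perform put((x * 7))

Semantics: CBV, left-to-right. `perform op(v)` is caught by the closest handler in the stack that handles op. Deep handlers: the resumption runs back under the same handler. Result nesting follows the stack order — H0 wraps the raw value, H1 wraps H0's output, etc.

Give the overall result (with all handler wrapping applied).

Step-by-step:
get @ H0 ⇒ 8
put(8) @ H0 ⇒ s:=8
put(-224) @ H0 ⇒ s:=-224
H0 returns (0, -224)
H1 returns [(0, -224)]
= [(0, -224)]

Answer: [(0, -224)]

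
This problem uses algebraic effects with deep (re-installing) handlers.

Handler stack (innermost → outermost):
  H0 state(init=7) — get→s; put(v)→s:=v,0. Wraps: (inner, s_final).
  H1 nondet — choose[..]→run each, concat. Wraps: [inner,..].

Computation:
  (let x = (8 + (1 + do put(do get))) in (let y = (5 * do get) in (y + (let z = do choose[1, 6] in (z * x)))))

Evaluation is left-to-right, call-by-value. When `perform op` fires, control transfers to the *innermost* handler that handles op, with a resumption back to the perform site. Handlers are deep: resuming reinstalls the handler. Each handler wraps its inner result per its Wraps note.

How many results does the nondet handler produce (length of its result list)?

Evaluation trace:
get @ H0 ⇒ 7
put(7) @ H0 ⇒ s:=7
get @ H0 ⇒ 7
choose[1, 6] @ H1
  branch[0] choose=1:
    H0 returns (44, 7)
    H1 returns [(44, 7)]
  branch[1] choose=6:
    H0 returns (89, 7)
    H1 returns [(89, 7)]
= [(44, 7), (89, 7)]

Answer: 2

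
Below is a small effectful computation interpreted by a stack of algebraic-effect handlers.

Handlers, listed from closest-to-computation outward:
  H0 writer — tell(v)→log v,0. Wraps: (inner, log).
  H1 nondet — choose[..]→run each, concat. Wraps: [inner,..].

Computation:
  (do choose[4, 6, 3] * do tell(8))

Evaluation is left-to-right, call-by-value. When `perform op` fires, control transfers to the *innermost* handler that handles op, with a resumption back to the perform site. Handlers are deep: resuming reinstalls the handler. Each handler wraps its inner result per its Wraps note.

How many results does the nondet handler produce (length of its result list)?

Evaluation trace:
choose[4, 6, 3] @ H1
  branch[0] choose=4:
    tell(8) @ H0 ⇒ log+=8
    H0 returns (0, (8))
    H1 returns [(0, (8))]
  branch[1] choose=6:
    tell(8) @ H0 ⇒ log+=8
    H0 returns (0, (8))
    H1 returns [(0, (8))]
  branch[2] choose=3:
    tell(8) @ H0 ⇒ log+=8
    H0 returns (0, (8))
    H1 returns [(0, (8))]
= [(0, (8)), (0, (8)), (0, (8))]

Answer: 3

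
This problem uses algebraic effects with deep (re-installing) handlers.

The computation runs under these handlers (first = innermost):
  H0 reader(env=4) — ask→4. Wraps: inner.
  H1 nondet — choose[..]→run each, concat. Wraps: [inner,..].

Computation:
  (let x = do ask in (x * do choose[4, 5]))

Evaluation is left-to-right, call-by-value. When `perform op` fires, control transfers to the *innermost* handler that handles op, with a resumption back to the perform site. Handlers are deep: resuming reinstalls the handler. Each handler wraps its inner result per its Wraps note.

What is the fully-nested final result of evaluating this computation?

Evaluation trace:
ask @ H0 ⇒ 4
choose[4, 5] @ H1
  branch[0] choose=4:
    H0 returns 16
    H1 returns [16]
  branch[1] choose=5:
    H0 returns 20
    H1 returns [20]
= [16, 20]

Answer: [16, 20]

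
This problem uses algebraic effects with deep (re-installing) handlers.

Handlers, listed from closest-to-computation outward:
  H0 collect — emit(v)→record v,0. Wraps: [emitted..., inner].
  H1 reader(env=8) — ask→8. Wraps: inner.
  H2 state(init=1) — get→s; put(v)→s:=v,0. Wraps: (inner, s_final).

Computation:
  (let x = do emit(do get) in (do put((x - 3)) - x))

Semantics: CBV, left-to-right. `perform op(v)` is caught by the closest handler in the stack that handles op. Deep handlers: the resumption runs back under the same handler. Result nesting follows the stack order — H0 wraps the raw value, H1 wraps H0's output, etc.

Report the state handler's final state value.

Answer: -3

Evaluation trace:
get @ H2 ⇒ 1
emit(1) @ H0 ⇒ out+=1
put(-3) @ H2 ⇒ s:=-3
H0 returns [1, 0]
H1 returns [1, 0]
H2 returns ([1, 0], -3)
= ([1, 0], -3)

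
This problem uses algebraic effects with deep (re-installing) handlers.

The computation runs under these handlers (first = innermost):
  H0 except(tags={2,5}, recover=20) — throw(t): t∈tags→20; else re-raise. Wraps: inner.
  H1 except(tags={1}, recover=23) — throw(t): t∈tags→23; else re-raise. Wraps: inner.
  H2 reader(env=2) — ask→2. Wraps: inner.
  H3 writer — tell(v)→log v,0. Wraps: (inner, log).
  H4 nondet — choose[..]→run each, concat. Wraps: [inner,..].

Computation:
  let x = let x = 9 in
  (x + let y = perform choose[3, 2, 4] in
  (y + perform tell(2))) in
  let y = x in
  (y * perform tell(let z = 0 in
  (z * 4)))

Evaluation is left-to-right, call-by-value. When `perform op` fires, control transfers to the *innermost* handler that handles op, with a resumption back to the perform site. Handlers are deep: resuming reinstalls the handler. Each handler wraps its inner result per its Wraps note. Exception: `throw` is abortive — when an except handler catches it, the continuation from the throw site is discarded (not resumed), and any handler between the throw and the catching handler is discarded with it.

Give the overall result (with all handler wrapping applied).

Working:
choose[3, 2, 4] @ H4
  branch[0] choose=3:
    tell(2) @ H3 ⇒ log+=2
    tell(0) @ H3 ⇒ log+=0
    H0 returns 0
    H1 returns 0
    H2 returns 0
    H3 returns (0, (2, 0))
    H4 returns [(0, (2, 0))]
  branch[1] choose=2:
    tell(2) @ H3 ⇒ log+=2
    tell(0) @ H3 ⇒ log+=0
    H0 returns 0
    H1 returns 0
    H2 returns 0
    H3 returns (0, (2, 0))
    H4 returns [(0, (2, 0))]
  branch[2] choose=4:
    tell(2) @ H3 ⇒ log+=2
    tell(0) @ H3 ⇒ log+=0
    H0 returns 0
    H1 returns 0
    H2 returns 0
    H3 returns (0, (2, 0))
    H4 returns [(0, (2, 0))]
= [(0, (2, 0)), (0, (2, 0)), (0, (2, 0))]

Answer: [(0, (2, 0)), (0, (2, 0)), (0, (2, 0))]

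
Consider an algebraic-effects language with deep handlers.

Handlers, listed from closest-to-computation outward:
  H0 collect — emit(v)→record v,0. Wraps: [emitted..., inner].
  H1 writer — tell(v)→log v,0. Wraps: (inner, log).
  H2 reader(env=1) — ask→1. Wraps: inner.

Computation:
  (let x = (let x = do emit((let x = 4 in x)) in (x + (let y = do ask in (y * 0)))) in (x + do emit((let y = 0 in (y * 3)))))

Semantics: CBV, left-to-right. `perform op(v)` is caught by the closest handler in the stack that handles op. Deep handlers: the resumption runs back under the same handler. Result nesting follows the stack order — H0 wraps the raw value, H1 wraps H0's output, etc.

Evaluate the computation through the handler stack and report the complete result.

Answer: ([4, 0, 0], ())

Working:
emit(4) @ H0 ⇒ out+=4
ask @ H2 ⇒ 1
emit(0) @ H0 ⇒ out+=0
H0 returns [4, 0, 0]
H1 returns ([4, 0, 0], ())
H2 returns ([4, 0, 0], ())
= ([4, 0, 0], ())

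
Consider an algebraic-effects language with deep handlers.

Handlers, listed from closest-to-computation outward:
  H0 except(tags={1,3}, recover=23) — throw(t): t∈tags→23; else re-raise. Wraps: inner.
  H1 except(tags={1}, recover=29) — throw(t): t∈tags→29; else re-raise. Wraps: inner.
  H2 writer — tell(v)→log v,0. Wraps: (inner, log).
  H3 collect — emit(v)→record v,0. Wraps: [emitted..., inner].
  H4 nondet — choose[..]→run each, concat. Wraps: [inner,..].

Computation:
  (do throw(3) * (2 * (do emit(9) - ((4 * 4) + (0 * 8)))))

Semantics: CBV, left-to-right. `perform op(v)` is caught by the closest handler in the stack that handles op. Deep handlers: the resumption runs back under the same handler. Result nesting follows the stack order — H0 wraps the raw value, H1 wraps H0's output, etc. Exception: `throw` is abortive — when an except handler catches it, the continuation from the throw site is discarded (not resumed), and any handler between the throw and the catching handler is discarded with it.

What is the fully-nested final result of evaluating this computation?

Answer: [[(23, ())]]

Working:
throw(3) @ H0 caught ⇒ 23
H1 returns 23
H2 returns (23, ())
H3 returns [(23, ())]
H4 returns [[(23, ())]]
= [[(23, ())]]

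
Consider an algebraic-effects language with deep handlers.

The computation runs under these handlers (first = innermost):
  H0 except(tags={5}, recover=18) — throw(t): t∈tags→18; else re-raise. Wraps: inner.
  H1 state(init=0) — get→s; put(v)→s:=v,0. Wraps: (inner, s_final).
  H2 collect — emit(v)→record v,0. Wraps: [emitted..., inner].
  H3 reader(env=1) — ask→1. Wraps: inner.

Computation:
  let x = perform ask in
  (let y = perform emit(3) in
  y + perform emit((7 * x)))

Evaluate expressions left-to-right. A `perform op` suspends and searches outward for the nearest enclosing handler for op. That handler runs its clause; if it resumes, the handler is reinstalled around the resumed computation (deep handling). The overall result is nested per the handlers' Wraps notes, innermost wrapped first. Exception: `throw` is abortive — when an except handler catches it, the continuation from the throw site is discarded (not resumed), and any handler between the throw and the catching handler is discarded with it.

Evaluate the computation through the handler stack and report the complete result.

Answer: [3, 7, (0, 0)]

Step-by-step:
ask @ H3 ⇒ 1
emit(3) @ H2 ⇒ out+=3
emit(7) @ H2 ⇒ out+=7
H0 returns 0
H1 returns (0, 0)
H2 returns [3, 7, (0, 0)]
H3 returns [3, 7, (0, 0)]
= [3, 7, (0, 0)]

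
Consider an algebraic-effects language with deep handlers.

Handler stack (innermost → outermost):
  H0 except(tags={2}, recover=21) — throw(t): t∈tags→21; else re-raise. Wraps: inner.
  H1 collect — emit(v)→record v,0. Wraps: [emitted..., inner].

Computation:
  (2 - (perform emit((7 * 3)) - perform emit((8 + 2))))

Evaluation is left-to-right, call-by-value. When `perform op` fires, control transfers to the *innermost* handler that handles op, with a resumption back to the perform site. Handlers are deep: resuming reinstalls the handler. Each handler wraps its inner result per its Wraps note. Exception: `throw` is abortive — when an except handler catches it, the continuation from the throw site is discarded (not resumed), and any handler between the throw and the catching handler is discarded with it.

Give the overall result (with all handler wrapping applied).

Answer: [21, 10, 2]

Working:
emit(21) @ H1 ⇒ out+=21
emit(10) @ H1 ⇒ out+=10
H0 returns 2
H1 returns [21, 10, 2]
= [21, 10, 2]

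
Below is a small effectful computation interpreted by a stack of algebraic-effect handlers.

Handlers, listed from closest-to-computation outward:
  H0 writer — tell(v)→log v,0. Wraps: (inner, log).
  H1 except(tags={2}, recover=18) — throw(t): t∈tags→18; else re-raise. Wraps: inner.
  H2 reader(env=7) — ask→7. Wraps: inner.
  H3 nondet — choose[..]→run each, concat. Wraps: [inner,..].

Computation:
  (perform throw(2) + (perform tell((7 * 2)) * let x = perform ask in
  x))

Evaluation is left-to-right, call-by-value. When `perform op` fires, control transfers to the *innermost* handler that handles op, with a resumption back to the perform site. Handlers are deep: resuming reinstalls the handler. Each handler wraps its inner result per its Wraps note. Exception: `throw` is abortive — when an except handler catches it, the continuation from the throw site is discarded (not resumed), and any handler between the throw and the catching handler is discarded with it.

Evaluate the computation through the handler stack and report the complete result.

Step-by-step:
throw(2) @ H1 caught ⇒ 18
H2 returns 18
H3 returns [18]
= [18]

Answer: [18]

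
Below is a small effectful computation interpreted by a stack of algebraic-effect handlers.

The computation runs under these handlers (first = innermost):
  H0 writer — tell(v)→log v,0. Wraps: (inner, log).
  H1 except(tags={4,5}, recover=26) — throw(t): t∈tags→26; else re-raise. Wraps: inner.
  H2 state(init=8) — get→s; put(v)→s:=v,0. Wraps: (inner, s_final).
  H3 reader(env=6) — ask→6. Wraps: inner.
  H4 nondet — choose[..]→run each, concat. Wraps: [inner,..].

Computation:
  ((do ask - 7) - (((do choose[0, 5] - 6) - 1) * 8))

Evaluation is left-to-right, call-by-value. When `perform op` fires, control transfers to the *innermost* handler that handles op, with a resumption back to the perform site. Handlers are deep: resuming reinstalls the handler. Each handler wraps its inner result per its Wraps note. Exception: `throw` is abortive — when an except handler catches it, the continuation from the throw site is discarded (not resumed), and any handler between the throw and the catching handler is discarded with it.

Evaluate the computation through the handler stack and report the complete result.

Answer: [((55, ()), 8), ((15, ()), 8)]

Working:
ask @ H3 ⇒ 6
choose[0, 5] @ H4
  branch[0] choose=0:
    H0 returns (55, ())
    H1 returns (55, ())
    H2 returns ((55, ()), 8)
    H3 returns ((55, ()), 8)
    H4 returns [((55, ()), 8)]
  branch[1] choose=5:
    H0 returns (15, ())
    H1 returns (15, ())
    H2 returns ((15, ()), 8)
    H3 returns ((15, ()), 8)
    H4 returns [((15, ()), 8)]
= [((55, ()), 8), ((15, ()), 8)]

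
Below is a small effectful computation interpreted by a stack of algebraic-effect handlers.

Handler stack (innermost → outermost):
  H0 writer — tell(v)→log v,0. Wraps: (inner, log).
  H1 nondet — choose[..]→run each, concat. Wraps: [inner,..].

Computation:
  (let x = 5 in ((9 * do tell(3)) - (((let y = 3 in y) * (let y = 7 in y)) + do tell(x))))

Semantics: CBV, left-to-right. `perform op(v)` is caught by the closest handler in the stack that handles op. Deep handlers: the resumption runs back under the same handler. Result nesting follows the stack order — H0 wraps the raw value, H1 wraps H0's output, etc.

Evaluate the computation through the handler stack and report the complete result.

Answer: [(-21, (3, 5))]

Working:
tell(3) @ H0 ⇒ log+=3
tell(5) @ H0 ⇒ log+=5
H0 returns (-21, (3, 5))
H1 returns [(-21, (3, 5))]
= [(-21, (3, 5))]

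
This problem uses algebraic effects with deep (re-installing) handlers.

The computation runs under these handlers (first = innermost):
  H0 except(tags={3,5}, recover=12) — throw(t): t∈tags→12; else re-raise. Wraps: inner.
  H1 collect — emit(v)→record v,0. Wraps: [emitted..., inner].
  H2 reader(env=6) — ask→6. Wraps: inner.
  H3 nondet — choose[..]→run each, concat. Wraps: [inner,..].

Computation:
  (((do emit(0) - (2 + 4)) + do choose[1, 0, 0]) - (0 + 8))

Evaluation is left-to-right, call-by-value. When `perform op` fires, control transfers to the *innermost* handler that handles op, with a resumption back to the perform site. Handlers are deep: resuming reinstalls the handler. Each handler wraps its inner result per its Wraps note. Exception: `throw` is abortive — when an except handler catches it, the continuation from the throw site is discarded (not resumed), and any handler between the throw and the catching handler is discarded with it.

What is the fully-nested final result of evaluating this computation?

Answer: [[0, -13], [0, -14], [0, -14]]

Step-by-step:
emit(0) @ H1 ⇒ out+=0
choose[1, 0, 0] @ H3
  branch[0] choose=1:
    H0 returns -13
    H1 returns [0, -13]
    H2 returns [0, -13]
    H3 returns [[0, -13]]
  branch[1] choose=0:
    H0 returns -14
    H1 returns [0, -14]
    H2 returns [0, -14]
    H3 returns [[0, -14]]
  branch[2] choose=0:
    H0 returns -14
    H1 returns [0, -14]
    H2 returns [0, -14]
    H3 returns [[0, -14]]
= [[0, -13], [0, -14], [0, -14]]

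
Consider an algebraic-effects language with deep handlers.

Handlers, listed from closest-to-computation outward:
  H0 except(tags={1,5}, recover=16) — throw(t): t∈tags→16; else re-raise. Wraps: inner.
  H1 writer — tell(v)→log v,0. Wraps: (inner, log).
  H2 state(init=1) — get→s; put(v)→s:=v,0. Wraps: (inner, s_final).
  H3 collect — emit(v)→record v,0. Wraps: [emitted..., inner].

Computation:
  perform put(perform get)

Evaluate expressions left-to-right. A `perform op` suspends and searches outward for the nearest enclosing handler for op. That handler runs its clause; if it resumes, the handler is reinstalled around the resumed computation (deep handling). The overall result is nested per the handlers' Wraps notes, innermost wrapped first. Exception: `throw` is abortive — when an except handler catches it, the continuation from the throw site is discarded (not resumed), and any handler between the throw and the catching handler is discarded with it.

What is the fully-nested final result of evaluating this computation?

Step-by-step:
get @ H2 ⇒ 1
put(1) @ H2 ⇒ s:=1
H0 returns 0
H1 returns (0, ())
H2 returns ((0, ()), 1)
H3 returns [((0, ()), 1)]
= [((0, ()), 1)]

Answer: [((0, ()), 1)]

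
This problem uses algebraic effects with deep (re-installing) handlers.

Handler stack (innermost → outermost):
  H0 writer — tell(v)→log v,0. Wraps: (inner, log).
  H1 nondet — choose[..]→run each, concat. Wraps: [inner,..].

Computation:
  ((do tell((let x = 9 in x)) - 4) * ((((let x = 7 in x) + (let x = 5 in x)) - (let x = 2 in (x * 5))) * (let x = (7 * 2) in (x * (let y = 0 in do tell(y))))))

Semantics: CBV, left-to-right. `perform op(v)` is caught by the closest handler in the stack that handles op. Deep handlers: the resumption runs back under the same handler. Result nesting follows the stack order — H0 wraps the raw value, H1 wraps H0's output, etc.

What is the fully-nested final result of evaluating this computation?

Answer: [(0, (9, 0))]

Step-by-step:
tell(9) @ H0 ⇒ log+=9
tell(0) @ H0 ⇒ log+=0
H0 returns (0, (9, 0))
H1 returns [(0, (9, 0))]
= [(0, (9, 0))]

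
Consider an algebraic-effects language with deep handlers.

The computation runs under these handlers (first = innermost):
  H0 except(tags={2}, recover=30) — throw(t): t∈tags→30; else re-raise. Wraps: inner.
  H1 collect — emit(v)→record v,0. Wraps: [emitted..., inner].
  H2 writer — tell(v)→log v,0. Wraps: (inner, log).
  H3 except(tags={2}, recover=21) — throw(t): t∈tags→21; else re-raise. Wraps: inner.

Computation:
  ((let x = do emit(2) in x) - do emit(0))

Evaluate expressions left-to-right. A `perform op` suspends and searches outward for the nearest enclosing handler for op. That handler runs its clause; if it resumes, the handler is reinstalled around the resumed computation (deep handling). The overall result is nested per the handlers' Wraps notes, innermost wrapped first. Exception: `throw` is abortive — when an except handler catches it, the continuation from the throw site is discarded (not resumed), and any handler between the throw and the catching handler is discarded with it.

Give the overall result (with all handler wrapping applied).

Answer: ([2, 0, 0], ())

Step-by-step:
emit(2) @ H1 ⇒ out+=2
emit(0) @ H1 ⇒ out+=0
H0 returns 0
H1 returns [2, 0, 0]
H2 returns ([2, 0, 0], ())
H3 returns ([2, 0, 0], ())
= ([2, 0, 0], ())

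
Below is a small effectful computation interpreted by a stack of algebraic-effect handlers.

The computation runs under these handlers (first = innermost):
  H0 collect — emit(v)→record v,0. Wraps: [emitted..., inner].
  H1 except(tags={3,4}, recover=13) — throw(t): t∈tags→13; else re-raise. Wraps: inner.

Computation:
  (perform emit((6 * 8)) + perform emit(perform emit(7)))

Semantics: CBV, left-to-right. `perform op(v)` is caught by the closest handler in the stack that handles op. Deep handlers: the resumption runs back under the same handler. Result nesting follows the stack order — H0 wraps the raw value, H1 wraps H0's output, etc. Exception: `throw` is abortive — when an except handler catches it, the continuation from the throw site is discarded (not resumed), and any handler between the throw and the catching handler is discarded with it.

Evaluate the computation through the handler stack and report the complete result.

Answer: [48, 7, 0, 0]

Working:
emit(48) @ H0 ⇒ out+=48
emit(7) @ H0 ⇒ out+=7
emit(0) @ H0 ⇒ out+=0
H0 returns [48, 7, 0, 0]
H1 returns [48, 7, 0, 0]
= [48, 7, 0, 0]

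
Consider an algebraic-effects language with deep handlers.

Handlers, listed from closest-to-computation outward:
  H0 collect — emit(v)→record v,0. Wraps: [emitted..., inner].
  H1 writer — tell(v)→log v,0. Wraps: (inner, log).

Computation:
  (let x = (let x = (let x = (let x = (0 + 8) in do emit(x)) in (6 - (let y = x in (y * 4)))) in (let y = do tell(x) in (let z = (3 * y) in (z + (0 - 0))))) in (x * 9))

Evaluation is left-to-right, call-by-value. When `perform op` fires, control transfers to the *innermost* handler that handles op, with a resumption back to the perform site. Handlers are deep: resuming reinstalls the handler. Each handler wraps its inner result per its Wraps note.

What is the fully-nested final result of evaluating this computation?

Answer: ([8, 0], (6))

Working:
emit(8) @ H0 ⇒ out+=8
tell(6) @ H1 ⇒ log+=6
H0 returns [8, 0]
H1 returns ([8, 0], (6))
= ([8, 0], (6))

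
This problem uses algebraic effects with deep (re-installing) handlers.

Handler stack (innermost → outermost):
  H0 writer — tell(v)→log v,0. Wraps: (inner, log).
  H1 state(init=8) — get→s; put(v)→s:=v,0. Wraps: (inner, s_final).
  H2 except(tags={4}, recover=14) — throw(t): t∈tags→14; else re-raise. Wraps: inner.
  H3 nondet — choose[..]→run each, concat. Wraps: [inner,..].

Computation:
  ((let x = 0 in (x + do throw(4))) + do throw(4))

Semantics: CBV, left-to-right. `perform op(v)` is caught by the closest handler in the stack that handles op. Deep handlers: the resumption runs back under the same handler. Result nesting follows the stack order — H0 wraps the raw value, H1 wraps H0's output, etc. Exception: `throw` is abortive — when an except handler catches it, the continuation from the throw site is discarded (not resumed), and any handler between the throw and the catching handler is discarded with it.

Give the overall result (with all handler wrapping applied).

Answer: [14]

Working:
throw(4) @ H2 caught ⇒ 14
H3 returns [14]
= [14]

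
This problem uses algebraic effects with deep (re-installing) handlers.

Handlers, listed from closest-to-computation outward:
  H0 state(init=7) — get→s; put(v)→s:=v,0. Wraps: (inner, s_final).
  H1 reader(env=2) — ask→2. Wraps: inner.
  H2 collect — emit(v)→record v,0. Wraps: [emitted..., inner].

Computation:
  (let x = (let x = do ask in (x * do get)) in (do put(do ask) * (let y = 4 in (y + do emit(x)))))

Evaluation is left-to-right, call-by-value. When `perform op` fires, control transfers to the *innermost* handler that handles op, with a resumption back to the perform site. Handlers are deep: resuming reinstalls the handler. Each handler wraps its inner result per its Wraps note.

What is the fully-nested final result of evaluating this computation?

Answer: [14, (0, 2)]

Working:
ask @ H1 ⇒ 2
get @ H0 ⇒ 7
ask @ H1 ⇒ 2
put(2) @ H0 ⇒ s:=2
emit(14) @ H2 ⇒ out+=14
H0 returns (0, 2)
H1 returns (0, 2)
H2 returns [14, (0, 2)]
= [14, (0, 2)]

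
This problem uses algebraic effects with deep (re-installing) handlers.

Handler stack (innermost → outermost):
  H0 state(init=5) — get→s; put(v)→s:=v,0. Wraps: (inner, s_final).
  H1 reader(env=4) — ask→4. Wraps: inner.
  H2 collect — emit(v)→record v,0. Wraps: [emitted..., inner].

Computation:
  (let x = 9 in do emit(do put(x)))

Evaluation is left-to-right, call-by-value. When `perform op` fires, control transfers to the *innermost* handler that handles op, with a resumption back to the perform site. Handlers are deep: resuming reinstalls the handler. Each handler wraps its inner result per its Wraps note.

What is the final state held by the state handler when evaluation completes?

Answer: 9

Working:
put(9) @ H0 ⇒ s:=9
emit(0) @ H2 ⇒ out+=0
H0 returns (0, 9)
H1 returns (0, 9)
H2 returns [0, (0, 9)]
= [0, (0, 9)]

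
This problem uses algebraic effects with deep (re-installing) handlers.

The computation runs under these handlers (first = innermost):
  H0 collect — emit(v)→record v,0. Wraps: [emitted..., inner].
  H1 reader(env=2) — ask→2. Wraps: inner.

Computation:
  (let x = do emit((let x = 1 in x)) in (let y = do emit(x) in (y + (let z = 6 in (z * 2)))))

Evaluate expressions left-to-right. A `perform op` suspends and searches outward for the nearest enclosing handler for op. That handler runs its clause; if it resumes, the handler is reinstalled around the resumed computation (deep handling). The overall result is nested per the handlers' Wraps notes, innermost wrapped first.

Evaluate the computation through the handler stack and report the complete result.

Evaluation trace:
emit(1) @ H0 ⇒ out+=1
emit(0) @ H0 ⇒ out+=0
H0 returns [1, 0, 12]
H1 returns [1, 0, 12]
= [1, 0, 12]

Answer: [1, 0, 12]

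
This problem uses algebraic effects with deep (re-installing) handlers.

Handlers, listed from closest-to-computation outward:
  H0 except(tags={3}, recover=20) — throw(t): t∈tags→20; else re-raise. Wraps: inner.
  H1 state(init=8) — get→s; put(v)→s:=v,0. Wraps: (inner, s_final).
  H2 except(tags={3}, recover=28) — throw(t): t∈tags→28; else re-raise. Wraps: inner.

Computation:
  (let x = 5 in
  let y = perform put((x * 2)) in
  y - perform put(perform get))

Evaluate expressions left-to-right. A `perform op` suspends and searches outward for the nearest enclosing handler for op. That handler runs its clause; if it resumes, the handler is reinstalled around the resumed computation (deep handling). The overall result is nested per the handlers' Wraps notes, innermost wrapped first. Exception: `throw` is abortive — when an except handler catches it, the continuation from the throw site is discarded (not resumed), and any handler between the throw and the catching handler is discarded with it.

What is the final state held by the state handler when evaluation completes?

Evaluation trace:
put(10) @ H1 ⇒ s:=10
get @ H1 ⇒ 10
put(10) @ H1 ⇒ s:=10
H0 returns 0
H1 returns (0, 10)
H2 returns (0, 10)
= (0, 10)

Answer: 10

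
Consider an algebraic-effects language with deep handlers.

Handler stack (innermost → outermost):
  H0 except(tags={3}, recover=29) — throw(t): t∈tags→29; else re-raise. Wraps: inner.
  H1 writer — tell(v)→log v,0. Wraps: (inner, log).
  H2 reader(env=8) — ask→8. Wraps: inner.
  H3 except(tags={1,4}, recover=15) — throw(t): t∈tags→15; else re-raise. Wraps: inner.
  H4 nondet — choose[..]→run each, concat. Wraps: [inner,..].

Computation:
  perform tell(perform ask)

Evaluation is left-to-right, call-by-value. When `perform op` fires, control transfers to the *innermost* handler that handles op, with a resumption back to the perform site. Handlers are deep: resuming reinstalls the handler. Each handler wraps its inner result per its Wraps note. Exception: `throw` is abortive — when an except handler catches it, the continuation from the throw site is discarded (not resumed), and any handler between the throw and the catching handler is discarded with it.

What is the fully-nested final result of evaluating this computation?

Working:
ask @ H2 ⇒ 8
tell(8) @ H1 ⇒ log+=8
H0 returns 0
H1 returns (0, (8))
H2 returns (0, (8))
H3 returns (0, (8))
H4 returns [(0, (8))]
= [(0, (8))]

Answer: [(0, (8))]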